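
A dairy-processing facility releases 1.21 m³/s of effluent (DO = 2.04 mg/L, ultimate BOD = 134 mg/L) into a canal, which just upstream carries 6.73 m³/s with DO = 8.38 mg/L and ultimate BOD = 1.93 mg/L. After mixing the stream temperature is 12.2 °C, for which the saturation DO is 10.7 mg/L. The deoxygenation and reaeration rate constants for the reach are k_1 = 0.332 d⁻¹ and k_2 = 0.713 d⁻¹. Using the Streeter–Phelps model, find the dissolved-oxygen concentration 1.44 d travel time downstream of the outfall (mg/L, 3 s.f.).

DO ≈ 4.49 mg/L

Mixed DO = (6.73×8.38 + 1.21×2.04)/(6.73+1.21) = 58.87/7.940 = 7.414 mg/L.
Mixed L₀ = (6.73×1.93 + 1.21×134)/(7.940) = 175.1/7.940 = 22.06 mg/L.
Initial deficit D₀ = C_s − DO₀ = 10.7 − 7.414 = 3.286 mg/L.
D(1.44) = [0.332×22.06/(0.713−0.332)](e^(−0.332×1.44) − e^(−0.713×1.44)) + 3.286 e^(−0.713×1.44)
= 19.22 × (0.6200 − 0.3582) + 3.286 × 0.3582 = 6.209 mg/L.
DO = 10.7 − 6.209 = 4.491 mg/L.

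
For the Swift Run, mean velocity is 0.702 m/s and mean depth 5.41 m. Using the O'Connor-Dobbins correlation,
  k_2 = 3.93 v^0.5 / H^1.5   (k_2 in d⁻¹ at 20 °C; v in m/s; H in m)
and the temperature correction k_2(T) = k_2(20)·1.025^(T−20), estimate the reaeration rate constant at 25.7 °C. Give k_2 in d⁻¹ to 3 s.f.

k_2(20) = 3.93 × 0.702^0.5 / 5.41^1.5 = 3.93 × 0.8379 / 12.58 = 0.2617 d⁻¹.
k_2(25.7) = 0.2617 × 1.025^(25.7−20) = 0.2617 × 1.151 = 0.3012 d⁻¹.

k_2 ≈ 0.301 d⁻¹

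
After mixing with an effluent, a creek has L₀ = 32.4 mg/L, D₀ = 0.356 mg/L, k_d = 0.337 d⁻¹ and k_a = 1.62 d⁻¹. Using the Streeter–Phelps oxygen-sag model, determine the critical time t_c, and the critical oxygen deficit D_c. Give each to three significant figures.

t_c ≈ 1.19 d; D_c ≈ 4.51 mg/L

t_c = [1/(k_a−k_d)] ln[(k_a/k_d)(1 − D₀(k_a−k_d)/(k_d L₀))]
= [1/(1.62−0.337)] ln[(1.62/0.337)(1 − 0.356×1.283/(0.337×32.4))]
= (1/1.283) ln[4.807 × 0.9582] = 0.7794 × ln(4.606) = 0.7794 × 1.527 = 1.190 d.
L(t_c) = L₀ e^(−k_d t_c) = 32.4 × 0.6695 = 21.69 mg/L, and at the critical point k_a D_c = k_d L, so D_c = (0.337/1.62) × 21.69 = 4.513 mg/L.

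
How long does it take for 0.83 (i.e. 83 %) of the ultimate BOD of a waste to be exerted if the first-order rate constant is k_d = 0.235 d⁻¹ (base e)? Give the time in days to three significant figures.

t ≈ 7.54 d

y/L₀ = 1 − e^(−k_d t) = 0.83 ⇒ e^(−k_d t) = 0.170
t = −ln(0.170) / 0.235 = 1.772 / 0.235 = 7.540 d.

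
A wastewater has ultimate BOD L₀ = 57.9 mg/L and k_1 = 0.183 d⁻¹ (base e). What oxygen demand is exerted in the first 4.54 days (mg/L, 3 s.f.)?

y_t = L₀(1 − e^(−k_1 t)) = 57.9 × (1 − e^(−0.183×4.54))
= 57.9 × (1 − 0.4357) = 57.9 × 0.5643 = 32.67 mg/L.

y ≈ 32.7 mg/L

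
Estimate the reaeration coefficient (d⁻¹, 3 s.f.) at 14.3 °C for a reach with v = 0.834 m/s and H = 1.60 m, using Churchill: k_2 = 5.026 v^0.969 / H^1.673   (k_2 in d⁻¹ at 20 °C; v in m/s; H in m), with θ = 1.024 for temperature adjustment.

k_2(20) = 5.026 × 0.834^0.969 / 1.60^1.673 = 5.026 × 0.8387 / 2.195 = 1.920 d⁻¹.
k_2(14.3) = 1.920 × 1.024^(14.3−20) = 1.920 × 0.8736 = 1.677 d⁻¹.

k_2 ≈ 1.68 d⁻¹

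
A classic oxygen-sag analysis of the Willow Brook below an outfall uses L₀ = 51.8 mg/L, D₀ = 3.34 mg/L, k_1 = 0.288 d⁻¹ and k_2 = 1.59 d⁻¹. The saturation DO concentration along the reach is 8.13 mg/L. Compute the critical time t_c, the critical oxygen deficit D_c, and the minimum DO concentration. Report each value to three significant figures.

t_c ≈ 1.05 d; D_c ≈ 6.94 mg/L; min DO ≈ 1.19 mg/L

t_c = [1/(k_2−k_1)] ln[(k_2/k_1)(1 − D₀(k_2−k_1)/(k_1 L₀))]
= [1/(1.59−0.288)] ln[(1.59/0.288)(1 − 3.34×1.302/(0.288×51.8))]
= (1/1.302) ln[5.521 × 0.7085] = 0.7680 × ln(3.912) = 0.7680 × 1.364 = 1.048 d.
L(t_c) = L₀ e^(−k_1 t_c) = 51.8 × 0.7396 = 38.31 mg/L, and at the critical point k_2 D_c = k_1 L, so D_c = (0.288/1.59) × 38.31 = 6.939 mg/L.
Minimum DO = C_s − D_c = 8.13 − 6.939 = 1.191 mg/L.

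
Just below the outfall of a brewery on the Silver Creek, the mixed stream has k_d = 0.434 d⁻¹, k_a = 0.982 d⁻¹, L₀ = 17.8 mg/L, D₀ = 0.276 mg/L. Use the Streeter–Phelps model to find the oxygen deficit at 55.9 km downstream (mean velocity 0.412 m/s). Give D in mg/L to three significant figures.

D ≈ 4.17 mg/L

Travel time t = x/v = 55.9 km / (0.412 m/s) = 55900 m / 0.412 m/s = 135700 s = 1.570 d.
k_d L₀/(k_a−k_d) = 0.434×17.8/(0.982−0.434) = 7.725/0.5480 = 14.10 mg/L.
e^(−k_d t) = e^(−0.434×1.570) = 0.5058; e^(−k_a t) = e^(−0.982×1.570) = 0.2139.
D = 14.10 × (0.5058 − 0.2139) + 0.276 × 0.2139 = 4.115 + 0.05905 = 4.174 mg/L.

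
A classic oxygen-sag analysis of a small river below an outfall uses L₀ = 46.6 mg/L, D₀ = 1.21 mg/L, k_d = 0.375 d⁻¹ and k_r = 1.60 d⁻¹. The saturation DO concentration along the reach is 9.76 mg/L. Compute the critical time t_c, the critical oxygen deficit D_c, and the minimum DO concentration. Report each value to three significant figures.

t_c ≈ 1.11 d; D_c ≈ 7.20 mg/L; min DO ≈ 2.56 mg/L

t_c = [1/(k_r−k_d)] ln[(k_r/k_d)(1 − D₀(k_r−k_d)/(k_d L₀))]
= [1/(1.60−0.375)] ln[(1.60/0.375)(1 − 1.21×1.225/(0.375×46.6))]
= (1/1.225) ln[4.267 × 0.9152] = 0.8163 × ln(3.905) = 0.8163 × 1.362 = 1.112 d.
L(t_c) = L₀ e^(−k_d t_c) = 46.6 × 0.6590 = 30.71 mg/L, and at the critical point k_r D_c = k_d L, so D_c = (0.375/1.60) × 30.71 = 7.198 mg/L.
Minimum DO = C_s − D_c = 9.76 − 7.198 = 2.562 mg/L.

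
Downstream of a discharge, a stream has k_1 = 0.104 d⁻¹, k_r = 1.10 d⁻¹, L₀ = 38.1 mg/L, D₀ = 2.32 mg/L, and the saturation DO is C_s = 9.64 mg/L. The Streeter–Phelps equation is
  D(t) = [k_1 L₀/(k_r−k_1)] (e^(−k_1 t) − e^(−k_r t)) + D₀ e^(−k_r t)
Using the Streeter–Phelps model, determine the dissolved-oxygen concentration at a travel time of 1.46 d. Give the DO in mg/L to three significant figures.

DO ≈ 6.55 mg/L

k_1 L₀/(k_r−k_1) = 0.104×38.1/(1.10−0.104) = 3.962/0.9960 = 3.978 mg/L.
e^(−k_1 t) = e^(−0.104×1.460) = 0.8591; e^(−k_r t) = e^(−1.10×1.460) = 0.2007.
D = 3.978 × (0.8591 − 0.2007) + 2.32 × 0.2007 = 2.619 + 0.4656 = 3.085 mg/L.
DO = C_s − D = 9.64 − 3.085 = 6.555 mg/L.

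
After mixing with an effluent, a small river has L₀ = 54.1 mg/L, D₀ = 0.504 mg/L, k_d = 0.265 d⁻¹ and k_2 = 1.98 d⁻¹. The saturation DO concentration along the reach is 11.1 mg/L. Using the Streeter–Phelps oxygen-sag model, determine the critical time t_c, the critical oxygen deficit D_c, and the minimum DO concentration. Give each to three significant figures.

t_c ≈ 1.14 d; D_c ≈ 5.36 mg/L; min DO ≈ 5.74 mg/L

t_c = [1/(k_2−k_d)] ln[(k_2/k_d)(1 − D₀(k_2−k_d)/(k_d L₀))]
= [1/(1.98−0.265)] ln[(1.98/0.265)(1 − 0.504×1.715/(0.265×54.1))]
= (1/1.715) ln[7.472 × 0.9397] = 0.5831 × ln(7.021) = 0.5831 × 1.949 = 1.136 d.
L(t_c) = L₀ e^(−k_d t_c) = 54.1 × 0.7400 = 40.03 mg/L, and at the critical point k_2 D_c = k_d L, so D_c = (0.265/1.98) × 40.03 = 5.358 mg/L.
Minimum DO = C_s − D_c = 11.1 − 5.358 = 5.742 mg/L.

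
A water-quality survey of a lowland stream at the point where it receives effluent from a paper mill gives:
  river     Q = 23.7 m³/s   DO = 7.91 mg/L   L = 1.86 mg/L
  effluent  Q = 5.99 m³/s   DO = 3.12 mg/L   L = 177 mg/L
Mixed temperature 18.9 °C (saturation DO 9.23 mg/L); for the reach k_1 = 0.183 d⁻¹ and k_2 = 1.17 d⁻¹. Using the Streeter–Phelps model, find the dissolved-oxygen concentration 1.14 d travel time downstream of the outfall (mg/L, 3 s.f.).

Mixed DO = (23.7×7.91 + 5.99×3.12)/(23.7+5.99) = 206.2/29.69 = 6.944 mg/L.
Mixed L₀ = (23.7×1.86 + 5.99×177)/(29.69) = 1104/29.69 = 37.19 mg/L.
Initial deficit D₀ = C_s − DO₀ = 9.23 − 6.944 = 2.286 mg/L.
D(1.14) = [0.183×37.19/(1.17−0.183)](e^(−0.183×1.14) − e^(−1.17×1.14)) + 2.286 e^(−1.17×1.14)
= 6.896 × (0.8117 − 0.2635) + 2.286 × 0.2635 = 4.383 mg/L.
DO = 9.23 − 4.383 = 4.847 mg/L.

DO ≈ 4.85 mg/L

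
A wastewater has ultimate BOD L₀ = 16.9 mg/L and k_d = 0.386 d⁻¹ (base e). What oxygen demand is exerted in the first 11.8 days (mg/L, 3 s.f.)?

y ≈ 16.7 mg/L

y_t = L₀(1 − e^(−k_d t)) = 16.9 × (1 − e^(−0.386×11.8))
= 16.9 × (1 − 0.01052) = 16.9 × 0.9895 = 16.72 mg/L.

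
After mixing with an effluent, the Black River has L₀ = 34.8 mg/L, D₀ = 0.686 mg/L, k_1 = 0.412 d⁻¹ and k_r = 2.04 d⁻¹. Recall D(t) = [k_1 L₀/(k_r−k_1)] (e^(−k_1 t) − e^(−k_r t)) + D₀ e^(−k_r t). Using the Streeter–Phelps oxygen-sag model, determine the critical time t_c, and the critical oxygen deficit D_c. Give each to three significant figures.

At the critical point dD/dt = 0, so k_1 L₀ e^(−k_1 t) = k_r D. Substituting D(t) from the Streeter–Phelps equation and solving for t gives
t_c = ln[(k_r/k_1)(1 − D₀(k_r−k_1)/(k_1 L₀))] / (k_r−k_1).
Here k_r−k_1 = 1.628 d⁻¹ and 1 − D₀(k_r−k_1)/(k_1 L₀) = 1 − 0.686×1.628/(0.412×34.8) = 0.9221, so
t_c = ln(4.951 × 0.9221) / 1.628 = 1.519 / 1.628 = 0.9328 d.
L(t_c) = L₀ e^(−k_1 t_c) = 34.8 × 0.6809 = 23.70 mg/L, and at the critical point k_r D_c = k_1 L, so D_c = (0.412/2.04) × 23.70 = 4.786 mg/L.

t_c ≈ 0.933 d; D_c ≈ 4.79 mg/L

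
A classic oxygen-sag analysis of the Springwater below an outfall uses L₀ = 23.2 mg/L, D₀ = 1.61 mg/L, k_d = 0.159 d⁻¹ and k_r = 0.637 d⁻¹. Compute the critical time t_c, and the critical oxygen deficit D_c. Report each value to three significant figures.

t_c ≈ 2.41 d; D_c ≈ 3.95 mg/L

With k_r/k_d = 4.006 and 1 − D₀(k_r−k_d)/(k_d L₀) = 0.7914,
t_c = ln(4.006 × 0.7914) / (0.637 − 0.159) = ln(3.170) / 0.4780 = 1.154/0.4780 = 2.414 d.
L(t_c) = L₀ e^(−k_d t_c) = 23.2 × 0.6813 = 15.81 mg/L, and at the critical point k_r D_c = k_d L, so D_c = (0.159/0.637) × 15.81 = 3.945 mg/L.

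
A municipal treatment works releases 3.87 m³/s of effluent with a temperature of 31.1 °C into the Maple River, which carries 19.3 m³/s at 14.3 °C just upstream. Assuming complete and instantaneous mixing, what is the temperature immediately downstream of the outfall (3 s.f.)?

Flow-weighted mixing: C = (Q_r C_r + Q_w C_w)/(Q_r + Q_w)
= (19.3×14.3 + 3.87×31.1)/(19.3 + 3.87) = 396.3/23.17 = 17.11 °C.

17.1 °C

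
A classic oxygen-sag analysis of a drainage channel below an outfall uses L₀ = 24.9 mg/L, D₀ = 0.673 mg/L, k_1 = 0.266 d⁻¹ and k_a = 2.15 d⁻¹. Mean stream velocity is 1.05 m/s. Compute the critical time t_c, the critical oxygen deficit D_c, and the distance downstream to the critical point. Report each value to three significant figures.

t_c ≈ 0.996 d; D_c ≈ 2.36 mg/L; x_c ≈ 90.4 km

t_c = [1/(k_a−k_1)] ln[(k_a/k_1)(1 − D₀(k_a−k_1)/(k_1 L₀))]
= [1/(2.15−0.266)] ln[(2.15/0.266)(1 − 0.673×1.884/(0.266×24.9))]
= (1/1.884) ln[8.083 × 0.8086] = 0.5308 × ln(6.535) = 0.5308 × 1.877 = 0.9964 d.
D_c = (k_1/k_a) L₀ e^(−k_1 t_c) = (0.266/2.15) × 24.9 × e^(−0.266×0.9964) = 0.1237 × 24.9 × 0.7672 = 2.363 mg/L.
x_c = v t_c = 1.05 m/s × 0.9964 d × 86400 s/d = 90390 m ≈ 90.4 km.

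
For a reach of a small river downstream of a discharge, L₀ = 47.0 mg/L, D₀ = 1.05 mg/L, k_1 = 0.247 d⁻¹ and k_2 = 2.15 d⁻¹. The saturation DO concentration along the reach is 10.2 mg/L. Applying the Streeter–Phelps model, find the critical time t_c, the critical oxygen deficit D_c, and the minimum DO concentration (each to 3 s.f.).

t_c ≈ 1.04 d; D_c ≈ 4.18 mg/L; min DO ≈ 6.02 mg/L

t_c = [1/(k_2−k_1)] ln[(k_2/k_1)(1 − D₀(k_2−k_1)/(k_1 L₀))]
= [1/(2.15−0.247)] ln[(2.15/0.247)(1 − 1.05×1.903/(0.247×47.0))]
= (1/1.903) ln[8.704 × 0.8279] = 0.5255 × ln(7.206) = 0.5255 × 1.975 = 1.038 d.
D_c = (k_1/k_2) L₀ e^(−k_1 t_c) = (0.247/2.15) × 47.0 × e^(−0.247×1.038) = 0.1149 × 47.0 × 0.7739 = 4.179 mg/L.
Minimum DO = C_s − D_c = 10.2 − 4.179 = 6.021 mg/L.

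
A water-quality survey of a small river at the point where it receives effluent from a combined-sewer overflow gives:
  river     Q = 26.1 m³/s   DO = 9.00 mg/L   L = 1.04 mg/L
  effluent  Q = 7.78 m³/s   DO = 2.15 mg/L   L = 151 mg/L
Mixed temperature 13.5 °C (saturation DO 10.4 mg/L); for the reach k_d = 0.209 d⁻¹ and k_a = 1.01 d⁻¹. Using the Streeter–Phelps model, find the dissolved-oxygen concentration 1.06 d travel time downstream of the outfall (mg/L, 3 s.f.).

DO ≈ 5.14 mg/L

Mixed DO = (26.1×9.00 + 7.78×2.15)/(26.1+7.78) = 251.6/33.88 = 7.427 mg/L.
Mixed L₀ = (26.1×1.04 + 7.78×151)/(33.88) = 1202/33.88 = 35.48 mg/L.
Initial deficit D₀ = C_s − DO₀ = 10.4 − 7.427 = 2.973 mg/L.
D(1.06) = [0.209×35.48/(1.01−0.209)](e^(−0.209×1.06) − e^(−1.01×1.06)) + 2.973 e^(−1.01×1.06)
= 9.257 × (0.8013 − 0.3428) + 2.973 × 0.3428 = 5.263 mg/L.
DO = 10.4 − 5.263 = 5.137 mg/L.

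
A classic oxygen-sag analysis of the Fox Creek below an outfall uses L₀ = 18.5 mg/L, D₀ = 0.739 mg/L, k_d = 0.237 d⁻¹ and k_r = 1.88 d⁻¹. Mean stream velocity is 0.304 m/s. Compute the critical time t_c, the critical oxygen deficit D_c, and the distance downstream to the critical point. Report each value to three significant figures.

With k_r/k_d = 7.932 and 1 − D₀(k_r−k_d)/(k_d L₀) = 0.7231,
t_c = ln(7.932 × 0.7231) / (1.88 − 0.237) = ln(5.736) / 1.643 = 1.747/1.643 = 1.063 d.
D_c = (k_d/k_r) L₀ e^(−k_d t_c) = (0.237/1.88) × 18.5 × e^(−0.237×1.063) = 0.1261 × 18.5 × 0.7773 = 1.813 mg/L.
x_c = v t_c = 0.304 m/s × 1.063 d × 86400 s/d = 27920 m ≈ 27.9 km.

t_c ≈ 1.06 d; D_c ≈ 1.81 mg/L; x_c ≈ 27.9 km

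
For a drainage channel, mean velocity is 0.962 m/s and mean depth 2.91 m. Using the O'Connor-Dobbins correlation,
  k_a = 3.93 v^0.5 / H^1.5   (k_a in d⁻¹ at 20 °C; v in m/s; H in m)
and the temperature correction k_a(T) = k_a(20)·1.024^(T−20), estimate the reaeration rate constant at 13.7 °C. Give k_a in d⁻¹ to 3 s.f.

k_a(20) = 3.93 × 0.962^0.5 / 2.91^1.5 = 3.93 × 0.9808 / 4.964 = 0.7765 d⁻¹.
k_a(13.7) = 0.7765 × 1.024^(13.7−20) = 0.7765 × 0.8612 = 0.6687 d⁻¹.

k_a ≈ 0.669 d⁻¹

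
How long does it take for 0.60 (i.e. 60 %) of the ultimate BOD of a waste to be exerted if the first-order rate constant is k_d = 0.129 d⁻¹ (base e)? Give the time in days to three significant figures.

y/L₀ = 1 − e^(−k_d t) = 0.60 ⇒ e^(−k_d t) = 0.400
t = −ln(0.400) / 0.129 = 0.9163 / 0.129 = 7.103 d.

t ≈ 7.10 d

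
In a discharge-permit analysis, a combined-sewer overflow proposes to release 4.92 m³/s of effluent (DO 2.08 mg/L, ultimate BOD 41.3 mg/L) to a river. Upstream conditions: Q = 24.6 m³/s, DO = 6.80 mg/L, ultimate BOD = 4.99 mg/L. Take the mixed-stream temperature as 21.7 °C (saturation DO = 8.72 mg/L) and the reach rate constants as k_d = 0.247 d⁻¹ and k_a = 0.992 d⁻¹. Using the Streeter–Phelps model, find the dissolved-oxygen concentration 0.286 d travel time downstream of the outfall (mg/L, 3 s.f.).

DO ≈ 6.03 mg/L

Mixed DO = (24.6×6.80 + 4.92×2.08)/(24.6+4.92) = 177.5/29.52 = 6.013 mg/L.
Mixed L₀ = (24.6×4.99 + 4.92×41.3)/(29.52) = 325.9/29.52 = 11.04 mg/L.
Initial deficit D₀ = C_s − DO₀ = 8.72 − 6.013 = 2.707 mg/L.
D(0.286) = [0.247×11.04/(0.992−0.247)](e^(−0.247×0.286) − e^(−0.992×0.286)) + 2.707 e^(−0.992×0.286)
= 3.661 × (0.9318 − 0.7530) + 2.707 × 0.7530 = 2.693 mg/L.
DO = 8.72 − 2.693 = 6.027 mg/L.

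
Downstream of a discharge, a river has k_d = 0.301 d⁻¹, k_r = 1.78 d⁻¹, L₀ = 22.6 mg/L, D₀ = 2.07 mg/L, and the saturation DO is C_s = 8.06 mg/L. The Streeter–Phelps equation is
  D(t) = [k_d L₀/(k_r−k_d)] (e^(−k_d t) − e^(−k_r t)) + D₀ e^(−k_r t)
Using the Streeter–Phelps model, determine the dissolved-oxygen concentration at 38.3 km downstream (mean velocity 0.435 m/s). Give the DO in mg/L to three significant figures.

DO ≈ 5.09 mg/L

Travel time t = x/v = 38.3 km / (0.435 m/s) = 38300 m / 0.435 m/s = 88050 s = 1.019 d.
k_d L₀/(k_r−k_d) = 0.301×22.6/(1.78−0.301) = 6.803/1.479 = 4.599 mg/L.
e^(−k_d t) = e^(−0.301×1.019) = 0.7358; e^(−k_r t) = e^(−1.78×1.019) = 0.1630.
D = 4.599 × (0.7358 − 0.1630) + 2.07 × 0.1630 = 2.635 + 0.3374 = 2.972 mg/L.
DO = C_s − D = 8.06 − 2.972 = 5.088 mg/L.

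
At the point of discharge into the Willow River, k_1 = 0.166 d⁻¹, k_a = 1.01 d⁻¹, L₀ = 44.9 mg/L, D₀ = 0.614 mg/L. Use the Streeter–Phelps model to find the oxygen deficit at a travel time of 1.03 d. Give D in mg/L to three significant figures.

D ≈ 4.54 mg/L

k_1 L₀/(k_a−k_1) = 0.166×44.9/(1.01−0.166) = 7.453/0.8440 = 8.831 mg/L.
e^(−k_1 t) = e^(−0.166×1.030) = 0.8428; e^(−k_a t) = e^(−1.01×1.030) = 0.3533.
D = 8.831 × (0.8428 − 0.3533) + 0.614 × 0.3533 = 4.323 + 0.2170 = 4.540 mg/L.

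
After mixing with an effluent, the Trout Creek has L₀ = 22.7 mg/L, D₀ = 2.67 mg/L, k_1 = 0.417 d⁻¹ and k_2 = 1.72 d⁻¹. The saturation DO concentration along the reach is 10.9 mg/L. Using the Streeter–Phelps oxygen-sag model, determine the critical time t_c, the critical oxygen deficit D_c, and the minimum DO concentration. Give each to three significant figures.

t_c ≈ 0.736 d; D_c ≈ 4.05 mg/L; min DO ≈ 6.85 mg/L

With k_2/k_1 = 4.125 and 1 − D₀(k_2−k_1)/(k_1 L₀) = 0.6325,
t_c = ln(4.125 × 0.6325) / (1.72 − 0.417) = ln(2.609) / 1.303 = 0.9589/1.303 = 0.7359 d.
L(t_c) = L₀ e^(−k_1 t_c) = 22.7 × 0.7357 = 16.70 mg/L, and at the critical point k_2 D_c = k_1 L, so D_c = (0.417/1.72) × 16.70 = 4.049 mg/L.
Minimum DO = C_s − D_c = 10.9 − 4.049 = 6.851 mg/L.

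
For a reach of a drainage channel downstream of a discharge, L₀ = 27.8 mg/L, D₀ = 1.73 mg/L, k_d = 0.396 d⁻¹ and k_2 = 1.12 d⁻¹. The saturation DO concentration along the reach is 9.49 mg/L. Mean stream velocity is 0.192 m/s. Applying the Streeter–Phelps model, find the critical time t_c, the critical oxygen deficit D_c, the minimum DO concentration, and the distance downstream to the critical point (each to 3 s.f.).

t_c = [1/(k_2−k_d)] ln[(k_2/k_d)(1 − D₀(k_2−k_d)/(k_d L₀))]
= [1/(1.12−0.396)] ln[(1.12/0.396)(1 − 1.73×0.7240/(0.396×27.8))]
= (1/0.7240) ln[2.828 × 0.8862] = 1.381 × ln(2.506) = 1.381 × 0.9189 = 1.269 d.
L(t_c) = L₀ e^(−k_d t_c) = 27.8 × 0.6050 = 16.82 mg/L, and at the critical point k_2 D_c = k_d L, so D_c = (0.396/1.12) × 16.82 = 5.946 mg/L.
Minimum DO = C_s − D_c = 9.49 − 5.946 = 3.544 mg/L.
x_c = v t_c = 0.192 m/s × 1.269 d × 86400 s/d = 21050 m ≈ 21.1 km.

t_c ≈ 1.27 d; D_c ≈ 5.95 mg/L; min DO ≈ 3.54 mg/L; x_c ≈ 21.1 km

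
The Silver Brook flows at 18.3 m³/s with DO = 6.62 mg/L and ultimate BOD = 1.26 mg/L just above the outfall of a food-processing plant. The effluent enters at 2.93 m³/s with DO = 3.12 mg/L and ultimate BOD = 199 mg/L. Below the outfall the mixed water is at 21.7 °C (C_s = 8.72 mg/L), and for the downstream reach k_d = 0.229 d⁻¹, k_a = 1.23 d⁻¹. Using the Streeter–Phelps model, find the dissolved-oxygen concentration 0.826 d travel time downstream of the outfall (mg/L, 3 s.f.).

Mixed DO = (18.3×6.62 + 2.93×3.12)/(18.3+2.93) = 130.3/21.23 = 6.137 mg/L.
Mixed L₀ = (18.3×1.26 + 2.93×199)/(21.23) = 606.1/21.23 = 28.55 mg/L.
Initial deficit D₀ = C_s − DO₀ = 8.72 − 6.137 = 2.583 mg/L.
D(0.826) = [0.229×28.55/(1.23−0.229)](e^(−0.229×0.826) − e^(−1.23×0.826)) + 2.583 e^(−1.23×0.826)
= 6.532 × (0.8277 − 0.3620) + 2.583 × 0.3620 = 3.976 mg/L.
DO = 8.72 − 3.976 = 4.744 mg/L.

DO ≈ 4.74 mg/L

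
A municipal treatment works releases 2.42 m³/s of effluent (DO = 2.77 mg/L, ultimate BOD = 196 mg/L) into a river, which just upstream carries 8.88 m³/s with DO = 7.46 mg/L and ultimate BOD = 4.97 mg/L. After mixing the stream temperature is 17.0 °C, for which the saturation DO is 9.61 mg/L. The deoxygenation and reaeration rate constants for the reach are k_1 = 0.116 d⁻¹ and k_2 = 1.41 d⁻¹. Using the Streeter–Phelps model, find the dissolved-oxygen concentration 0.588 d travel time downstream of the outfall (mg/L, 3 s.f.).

Mixed DO = (8.88×7.46 + 2.42×2.77)/(8.88+2.42) = 72.95/11.30 = 6.456 mg/L.
Mixed L₀ = (8.88×4.97 + 2.42×196)/(11.30) = 518.5/11.30 = 45.88 mg/L.
Initial deficit D₀ = C_s − DO₀ = 9.61 − 6.456 = 3.154 mg/L.
D(0.588) = [0.116×45.88/(1.41−0.116)](e^(−0.116×0.588) − e^(−1.41×0.588)) + 3.154 e^(−1.41×0.588)
= 4.113 × (0.9341 − 0.4365) + 3.154 × 0.4365 = 3.423 mg/L.
DO = 9.61 − 3.423 = 6.187 mg/L.

DO ≈ 6.19 mg/L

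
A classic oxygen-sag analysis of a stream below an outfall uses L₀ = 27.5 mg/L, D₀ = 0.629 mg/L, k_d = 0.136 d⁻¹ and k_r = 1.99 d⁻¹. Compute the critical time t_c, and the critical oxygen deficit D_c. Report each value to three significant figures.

t_c ≈ 1.25 d; D_c ≈ 1.59 mg/L

With k_r/k_d = 14.63 and 1 − D₀(k_r−k_d)/(k_d L₀) = 0.6882,
t_c = ln(14.63 × 0.6882) / (1.99 − 0.136) = ln(10.07) / 1.854 = 2.310/1.854 = 1.246 d.
L(t_c) = L₀ e^(−k_d t_c) = 27.5 × 0.8442 = 23.21 mg/L, and at the critical point k_r D_c = k_d L, so D_c = (0.136/1.99) × 23.21 = 1.587 mg/L.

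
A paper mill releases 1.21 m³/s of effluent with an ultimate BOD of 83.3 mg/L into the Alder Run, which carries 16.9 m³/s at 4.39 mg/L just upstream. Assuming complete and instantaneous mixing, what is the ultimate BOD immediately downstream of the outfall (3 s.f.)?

9.66 mg/L

Flow-weighted mixing: C = (Q_r C_r + Q_w C_w)/(Q_r + Q_w)
= (16.9×4.39 + 1.21×83.3)/(16.9 + 1.21) = 175.0/18.11 = 9.662 mg/L.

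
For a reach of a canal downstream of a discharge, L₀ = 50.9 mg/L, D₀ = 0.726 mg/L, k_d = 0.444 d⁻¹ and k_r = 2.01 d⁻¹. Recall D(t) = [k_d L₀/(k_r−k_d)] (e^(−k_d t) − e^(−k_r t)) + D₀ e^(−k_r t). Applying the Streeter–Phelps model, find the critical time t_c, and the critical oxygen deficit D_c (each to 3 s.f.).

With k_r/k_d = 4.527 and 1 − D₀(k_r−k_d)/(k_d L₀) = 0.9497,
t_c = ln(4.527 × 0.9497) / (2.01 − 0.444) = ln(4.299) / 1.566 = 1.458/1.566 = 0.9313 d.
D_c = (k_d/k_r) L₀ e^(−k_d t_c) = (0.444/2.01) × 50.9 × e^(−0.444×0.9313) = 0.2209 × 50.9 × 0.6613 = 7.436 mg/L.

t_c ≈ 0.931 d; D_c ≈ 7.44 mg/L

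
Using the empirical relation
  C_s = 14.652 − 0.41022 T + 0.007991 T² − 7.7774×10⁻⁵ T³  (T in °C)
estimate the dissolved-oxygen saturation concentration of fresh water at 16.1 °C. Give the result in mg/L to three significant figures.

C_s = 14.652 − 0.41022×16.1 + 0.007991×16.1² − 7.7774×10⁻⁵×16.1³ = 9.794 mg/L.

C_s ≈ 9.79 mg/L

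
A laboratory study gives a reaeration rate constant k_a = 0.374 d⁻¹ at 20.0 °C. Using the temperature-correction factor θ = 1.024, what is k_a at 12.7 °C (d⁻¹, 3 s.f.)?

k_a ≈ 0.315 d⁻¹

k_a(T₂) = k_a(T₁) · θ^(T₂−T₁) = 0.374 × 1.024^(12.7−20.0)
= 0.374 × 1.024^-7.30 = 0.374 × 0.8410 = 0.3145 d⁻¹.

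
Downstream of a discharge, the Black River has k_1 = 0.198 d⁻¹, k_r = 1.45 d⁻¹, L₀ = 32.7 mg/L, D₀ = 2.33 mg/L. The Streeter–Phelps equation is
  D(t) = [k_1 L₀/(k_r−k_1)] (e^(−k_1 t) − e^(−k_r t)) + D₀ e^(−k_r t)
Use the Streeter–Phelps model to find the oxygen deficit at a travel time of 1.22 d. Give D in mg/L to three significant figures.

D ≈ 3.58 mg/L

k_1 L₀/(k_r−k_1) = 0.198×32.7/(1.45−0.198) = 6.475/1.252 = 5.171 mg/L.
e^(−k_1 t) = e^(−0.198×1.220) = 0.7854; e^(−k_r t) = e^(−1.45×1.220) = 0.1705.
D = 5.171 × (0.7854 − 0.1705) + 2.33 × 0.1705 = 3.180 + 0.3973 = 3.577 mg/L.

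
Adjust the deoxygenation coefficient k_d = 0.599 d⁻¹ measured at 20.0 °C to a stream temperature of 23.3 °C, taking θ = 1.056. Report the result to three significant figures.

k_d(T₂) = k_d(T₁) · θ^(T₂−T₁) = 0.599 × 1.056^(23.3−20.0)
= 0.599 × 1.056^3.30 = 0.599 × 1.197 = 0.7170 d⁻¹.

k_d ≈ 0.717 d⁻¹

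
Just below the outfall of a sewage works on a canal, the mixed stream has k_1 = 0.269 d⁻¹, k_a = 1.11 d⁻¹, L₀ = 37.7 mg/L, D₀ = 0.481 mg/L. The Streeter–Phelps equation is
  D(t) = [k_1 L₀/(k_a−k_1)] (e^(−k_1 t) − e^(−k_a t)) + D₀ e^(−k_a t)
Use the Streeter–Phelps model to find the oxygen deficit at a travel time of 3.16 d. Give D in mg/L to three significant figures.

D ≈ 4.81 mg/L

k_1 L₀/(k_a−k_1) = 0.269×37.7/(1.11−0.269) = 10.14/0.8410 = 12.06 mg/L.
e^(−k_1 t) = e^(−0.269×3.160) = 0.4274; e^(−k_a t) = e^(−1.11×3.160) = 0.02997.
D = 12.06 × (0.4274 − 0.02997) + 0.481 × 0.02997 = 4.792 + 0.01441 = 4.807 mg/L.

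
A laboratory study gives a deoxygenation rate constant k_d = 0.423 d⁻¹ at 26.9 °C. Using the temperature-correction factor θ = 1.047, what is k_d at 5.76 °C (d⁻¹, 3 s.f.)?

k_d(T₂) = k_d(T₁) · θ^(T₂−T₁) = 0.423 × 1.047^(5.76−26.9)
= 0.423 × 1.047^-21.1 = 0.423 × 0.3787 = 0.1602 d⁻¹.

k_d ≈ 0.160 d⁻¹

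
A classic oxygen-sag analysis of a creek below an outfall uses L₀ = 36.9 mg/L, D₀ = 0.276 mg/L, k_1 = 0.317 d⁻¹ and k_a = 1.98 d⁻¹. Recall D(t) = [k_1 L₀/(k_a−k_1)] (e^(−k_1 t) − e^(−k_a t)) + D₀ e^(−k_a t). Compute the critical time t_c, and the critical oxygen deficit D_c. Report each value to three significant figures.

At the critical point dD/dt = 0, so k_1 L₀ e^(−k_1 t) = k_a D. Substituting D(t) from the Streeter–Phelps equation and solving for t gives
t_c = ln[(k_a/k_1)(1 − D₀(k_a−k_1)/(k_1 L₀))] / (k_a−k_1).
Here k_a−k_1 = 1.663 d⁻¹ and 1 − D₀(k_a−k_1)/(k_1 L₀) = 1 − 0.276×1.663/(0.317×36.9) = 0.9608, so
t_c = ln(6.246 × 0.9608) / 1.663 = 1.792 / 1.663 = 1.078 d.
L(t_c) = L₀ e^(−k_1 t_c) = 36.9 × 0.7107 = 26.22 mg/L, and at the critical point k_a D_c = k_1 L, so D_c = (0.317/1.98) × 26.22 = 4.198 mg/L.

t_c ≈ 1.08 d; D_c ≈ 4.20 mg/L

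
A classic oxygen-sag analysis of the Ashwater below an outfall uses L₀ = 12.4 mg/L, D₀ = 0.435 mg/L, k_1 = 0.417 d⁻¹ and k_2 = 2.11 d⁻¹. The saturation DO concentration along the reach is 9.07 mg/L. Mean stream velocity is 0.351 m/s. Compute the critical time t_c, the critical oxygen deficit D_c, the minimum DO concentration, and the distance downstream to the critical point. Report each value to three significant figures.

At the critical point dD/dt = 0, so k_1 L₀ e^(−k_1 t) = k_2 D. Substituting D(t) from the Streeter–Phelps equation and solving for t gives
t_c = ln[(k_2/k_1)(1 − D₀(k_2−k_1)/(k_1 L₀))] / (k_2−k_1).
Here k_2−k_1 = 1.693 d⁻¹ and 1 − D₀(k_2−k_1)/(k_1 L₀) = 1 − 0.435×1.693/(0.417×12.4) = 0.8576, so
t_c = ln(5.060 × 0.8576) / 1.693 = 1.468 / 1.693 = 0.8669 d.
L(t_c) = L₀ e^(−k_1 t_c) = 12.4 × 0.6966 = 8.638 mg/L, and at the critical point k_2 D_c = k_1 L, so D_c = (0.417/2.11) × 8.638 = 1.707 mg/L.
Minimum DO = C_s − D_c = 9.07 − 1.707 = 7.363 mg/L.
x_c = v t_c = 0.351 m/s × 0.8669 d × 86400 s/d = 26290 m ≈ 26.3 km.

t_c ≈ 0.867 d; D_c ≈ 1.71 mg/L; min DO ≈ 7.36 mg/L; x_c ≈ 26.3 km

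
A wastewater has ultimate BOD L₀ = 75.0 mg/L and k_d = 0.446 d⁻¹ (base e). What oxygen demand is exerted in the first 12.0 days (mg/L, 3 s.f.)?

y_t = L₀(1 − e^(−k_d t)) = 75.0 × (1 − e^(−0.446×12.0))
= 75.0 × (1 − 0.004739) = 75.0 × 0.9953 = 74.64 mg/L.

y ≈ 74.6 mg/L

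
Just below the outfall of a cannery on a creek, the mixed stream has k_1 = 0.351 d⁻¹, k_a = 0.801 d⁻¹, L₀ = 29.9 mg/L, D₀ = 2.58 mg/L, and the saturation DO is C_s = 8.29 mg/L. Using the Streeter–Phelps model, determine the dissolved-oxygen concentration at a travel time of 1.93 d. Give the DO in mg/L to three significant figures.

k_1 L₀/(k_a−k_1) = 0.351×29.9/(0.801−0.351) = 10.49/0.4500 = 23.32 mg/L.
e^(−k_1 t) = e^(−0.351×1.930) = 0.5079; e^(−k_a t) = e^(−0.801×1.930) = 0.2131.
D = 23.32 × (0.5079 − 0.2131) + 2.58 × 0.2131 = 6.875 + 0.5498 = 7.425 mg/L.
DO = C_s − D = 8.29 − 7.425 = 0.8647 mg/L.

DO ≈ 0.865 mg/L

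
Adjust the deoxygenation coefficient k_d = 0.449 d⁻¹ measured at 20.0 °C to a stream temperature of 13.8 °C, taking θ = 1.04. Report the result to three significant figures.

k_d(T₂) = k_d(T₁) · θ^(T₂−T₁) = 0.449 × 1.04^(13.8−20.0)
= 0.449 × 1.04^-6.20 = 0.449 × 0.7841 = 0.3521 d⁻¹.

k_d ≈ 0.352 d⁻¹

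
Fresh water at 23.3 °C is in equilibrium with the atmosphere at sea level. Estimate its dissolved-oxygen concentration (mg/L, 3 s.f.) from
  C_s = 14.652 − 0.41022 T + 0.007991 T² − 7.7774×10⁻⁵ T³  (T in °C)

C_s ≈ 8.45 mg/L

C_s = 14.652 − 0.41022×23.3 + 0.007991×23.3² − 7.7774×10⁻⁵×23.3³ = 8.448 mg/L.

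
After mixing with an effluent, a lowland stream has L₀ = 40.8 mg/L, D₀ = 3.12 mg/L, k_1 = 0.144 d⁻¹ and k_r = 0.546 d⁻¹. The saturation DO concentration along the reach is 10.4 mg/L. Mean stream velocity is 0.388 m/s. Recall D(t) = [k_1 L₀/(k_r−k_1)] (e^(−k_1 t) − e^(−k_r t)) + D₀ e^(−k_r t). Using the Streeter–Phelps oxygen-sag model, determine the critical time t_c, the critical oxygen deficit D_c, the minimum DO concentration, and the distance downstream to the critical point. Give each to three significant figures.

t_c = [1/(k_r−k_1)] ln[(k_r/k_1)(1 − D₀(k_r−k_1)/(k_1 L₀))]
= [1/(0.546−0.144)] ln[(0.546/0.144)(1 − 3.12×0.4020/(0.144×40.8))]
= (1/0.4020) ln[3.792 × 0.7865] = 2.488 × ln(2.982) = 2.488 × 1.093 = 2.718 d.
D_c = (k_1/k_r) L₀ e^(−k_1 t_c) = (0.144/0.546) × 40.8 × e^(−0.144×2.718) = 0.2637 × 40.8 × 0.6761 = 7.275 mg/L.
Minimum DO = C_s − D_c = 10.4 − 7.275 = 3.125 mg/L.
x_c = v t_c = 0.388 m/s × 2.718 d × 86400 s/d = 91120 m ≈ 91.1 km.

t_c ≈ 2.72 d; D_c ≈ 7.28 mg/L; min DO ≈ 3.12 mg/L; x_c ≈ 91.1 km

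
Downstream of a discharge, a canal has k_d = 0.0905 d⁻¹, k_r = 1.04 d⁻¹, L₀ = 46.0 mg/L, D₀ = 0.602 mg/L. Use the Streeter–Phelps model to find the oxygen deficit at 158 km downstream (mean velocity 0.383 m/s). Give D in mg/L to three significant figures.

Travel time t = x/v = 158 km / (0.383 m/s) = 158000 m / 0.383 m/s = 412500 s = 4.775 d.
k_d L₀/(k_r−k_d) = 0.0905×46.0/(1.04−0.0905) = 4.163/0.9495 = 4.384 mg/L.
e^(−k_d t) = e^(−0.0905×4.775) = 0.6491; e^(−k_r t) = e^(−1.04×4.775) = 0.006973.
D = 4.384 × (0.6491 − 0.006973) + 0.602 × 0.006973 = 2.816 + 0.004198 = 2.820 mg/L.

D ≈ 2.82 mg/L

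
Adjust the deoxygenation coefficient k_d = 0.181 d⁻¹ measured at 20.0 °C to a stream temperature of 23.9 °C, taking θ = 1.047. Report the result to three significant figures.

k_d(T₂) = k_d(T₁) · θ^(T₂−T₁) = 0.181 × 1.047^(23.9−20.0)
= 0.181 × 1.047^3.90 = 0.181 × 1.196 = 0.2165 d⁻¹.

k_d ≈ 0.217 d⁻¹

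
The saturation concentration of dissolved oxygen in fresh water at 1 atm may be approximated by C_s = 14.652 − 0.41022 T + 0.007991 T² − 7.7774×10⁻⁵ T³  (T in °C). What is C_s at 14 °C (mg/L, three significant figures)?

C_s ≈ 10.3 mg/L

C_s = 14.652 − 0.41022×14 + 0.007991×14² − 7.7774×10⁻⁵×14³ = 10.26 mg/L.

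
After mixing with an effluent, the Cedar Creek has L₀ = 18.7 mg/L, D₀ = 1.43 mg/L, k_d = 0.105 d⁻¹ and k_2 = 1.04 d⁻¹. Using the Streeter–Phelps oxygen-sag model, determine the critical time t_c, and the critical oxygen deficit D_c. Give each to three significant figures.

At the critical point dD/dt = 0, so k_d L₀ e^(−k_d t) = k_2 D. Substituting D(t) from the Streeter–Phelps equation and solving for t gives
t_c = ln[(k_2/k_d)(1 − D₀(k_2−k_d)/(k_d L₀))] / (k_2−k_d).
Here k_2−k_d = 0.9350 d⁻¹ and 1 − D₀(k_2−k_d)/(k_d L₀) = 1 − 1.43×0.9350/(0.105×18.7) = 0.3190, so
t_c = ln(9.905 × 0.3190) / 0.9350 = 1.151 / 0.9350 = 1.231 d.
L(t_c) = L₀ e^(−k_d t_c) = 18.7 × 0.8788 = 16.43 mg/L, and at the critical point k_2 D_c = k_d L, so D_c = (0.105/1.04) × 16.43 = 1.659 mg/L.

t_c ≈ 1.23 d; D_c ≈ 1.66 mg/L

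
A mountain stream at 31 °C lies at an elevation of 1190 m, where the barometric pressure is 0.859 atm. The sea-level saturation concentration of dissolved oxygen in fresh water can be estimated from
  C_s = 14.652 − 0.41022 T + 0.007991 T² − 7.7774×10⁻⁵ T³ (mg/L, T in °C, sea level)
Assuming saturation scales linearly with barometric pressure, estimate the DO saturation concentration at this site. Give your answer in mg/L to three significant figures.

C_s ≈ 6.27 mg/L

At sea level: C_s = 14.652 − 0.41022×31 + 0.007991×31² − 7.7774×10⁻⁵×31³ = 7.298 mg/L.
Pressure correction: C_s' = 7.298 × 0.859 = 6.269 mg/L.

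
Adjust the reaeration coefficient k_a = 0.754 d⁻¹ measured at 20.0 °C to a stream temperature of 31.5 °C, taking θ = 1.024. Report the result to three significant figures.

k_a(T₂) = k_a(T₁) · θ^(T₂−T₁) = 0.754 × 1.024^(31.5−20.0)
= 0.754 × 1.024^11.5 = 0.754 × 1.314 = 0.9904 d⁻¹.

k_a ≈ 0.990 d⁻¹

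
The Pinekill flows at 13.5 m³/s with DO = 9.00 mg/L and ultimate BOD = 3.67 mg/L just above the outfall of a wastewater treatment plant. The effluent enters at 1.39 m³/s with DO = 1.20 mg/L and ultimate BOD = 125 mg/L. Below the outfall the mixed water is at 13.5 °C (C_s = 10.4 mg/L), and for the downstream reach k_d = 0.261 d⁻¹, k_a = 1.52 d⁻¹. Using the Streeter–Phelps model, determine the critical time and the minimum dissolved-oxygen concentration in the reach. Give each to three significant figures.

t_c ≈ 0.483 d; minimum DO ≈ 8.13 mg/L

Mixed DO = (13.5×9.00 + 1.39×1.20)/(13.5+1.39) = 123.2/14.89 = 8.272 mg/L.
Mixed L₀ = (13.5×3.67 + 1.39×125)/(14.89) = 223.3/14.89 = 15.00 mg/L.
Initial deficit D₀ = C_s − DO₀ = 10.4 − 8.272 = 2.128 mg/L.
t_c = (1/1.259) ln[(1.52/0.261)(1 − 2.128×1.259/(0.261×15.00))] = 0.7943 × ln(1.837) = 0.4831 d.
D_c = (0.261/1.52) × 15.00 × e^(−0.261×0.4831) = 0.1717 × 15.00 × 0.8815 = 2.270 mg/L.
Minimum DO = 10.4 − 2.270 = 8.130 mg/L.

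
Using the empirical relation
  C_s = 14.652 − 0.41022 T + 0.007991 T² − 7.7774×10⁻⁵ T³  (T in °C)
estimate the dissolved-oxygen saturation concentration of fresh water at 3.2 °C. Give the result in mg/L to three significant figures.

C_s ≈ 13.4 mg/L

C_s = 14.652 − 0.41022×3.2 + 0.007991×3.2² − 7.7774×10⁻⁵×3.2³ = 13.42 mg/L.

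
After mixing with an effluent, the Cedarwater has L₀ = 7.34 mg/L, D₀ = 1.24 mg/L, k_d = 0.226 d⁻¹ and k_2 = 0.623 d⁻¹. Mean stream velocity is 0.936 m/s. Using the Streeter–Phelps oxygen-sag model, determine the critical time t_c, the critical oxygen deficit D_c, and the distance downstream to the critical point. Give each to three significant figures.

t_c ≈ 1.67 d; D_c ≈ 1.83 mg/L; x_c ≈ 135 km

At the critical point dD/dt = 0, so k_d L₀ e^(−k_d t) = k_2 D. Substituting D(t) from the Streeter–Phelps equation and solving for t gives
t_c = ln[(k_2/k_d)(1 − D₀(k_2−k_d)/(k_d L₀))] / (k_2−k_d).
Here k_2−k_d = 0.3970 d⁻¹ and 1 − D₀(k_2−k_d)/(k_d L₀) = 1 − 1.24×0.3970/(0.226×7.34) = 0.7032, so
t_c = ln(2.757 × 0.7032) / 0.3970 = 0.6620 / 0.3970 = 1.667 d.
L(t_c) = L₀ e^(−k_d t_c) = 7.34 × 0.6860 = 5.035 mg/L, and at the critical point k_2 D_c = k_d L, so D_c = (0.226/0.623) × 5.035 = 1.827 mg/L.
x_c = v t_c = 0.936 m/s × 1.667 d × 86400 s/d = 134800 m ≈ 135 km.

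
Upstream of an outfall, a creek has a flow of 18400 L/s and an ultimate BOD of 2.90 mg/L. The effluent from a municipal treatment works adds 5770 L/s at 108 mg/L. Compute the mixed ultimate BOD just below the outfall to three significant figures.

Flow-weighted mixing: C = (Q_r C_r + Q_w C_w)/(Q_r + Q_w)
= (18400×2.90 + 5770×108)/(18400 + 5770) = 676500/24170 = 27.99 mg/L.

28.0 mg/L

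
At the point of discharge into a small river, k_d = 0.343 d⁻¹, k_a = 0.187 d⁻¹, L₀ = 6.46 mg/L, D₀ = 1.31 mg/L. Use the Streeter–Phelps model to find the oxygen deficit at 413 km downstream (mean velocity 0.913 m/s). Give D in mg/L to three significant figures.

D ≈ 3.47 mg/L

Travel time t = x/v = 413 km / (0.913 m/s) = 413000 m / 0.913 m/s = 452400 s = 5.236 d.
k_d L₀/(k_a−k_d) = 0.343×6.46/(0.187−0.343) = 2.216/-0.1560 = -14.20 mg/L.
e^(−k_d t) = e^(−0.343×5.236) = 0.1660; e^(−k_a t) = e^(−0.187×5.236) = 0.3757.
D = -14.20 × (0.1660 − 0.3757) + 1.31 × 0.3757 = 2.978 + 0.4921 = 3.470 mg/L.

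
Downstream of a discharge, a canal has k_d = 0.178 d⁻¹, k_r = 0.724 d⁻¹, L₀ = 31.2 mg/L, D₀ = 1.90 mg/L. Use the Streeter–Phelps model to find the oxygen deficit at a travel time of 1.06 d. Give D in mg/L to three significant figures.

D ≈ 4.58 mg/L

k_d L₀/(k_r−k_d) = 0.178×31.2/(0.724−0.178) = 5.554/0.5460 = 10.17 mg/L.
e^(−k_d t) = e^(−0.178×1.060) = 0.8281; e^(−k_r t) = e^(−0.724×1.060) = 0.4642.
D = 10.17 × (0.8281 − 0.4642) + 1.90 × 0.4642 = 3.701 + 0.8820 = 4.583 mg/L.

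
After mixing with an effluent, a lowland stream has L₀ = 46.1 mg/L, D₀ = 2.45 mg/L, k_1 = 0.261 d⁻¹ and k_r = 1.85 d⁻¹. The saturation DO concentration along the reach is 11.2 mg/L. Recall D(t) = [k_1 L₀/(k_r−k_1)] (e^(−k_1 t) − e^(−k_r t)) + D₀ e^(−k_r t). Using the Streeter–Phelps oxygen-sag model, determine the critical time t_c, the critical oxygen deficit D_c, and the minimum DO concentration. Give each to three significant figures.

At the critical point dD/dt = 0, so k_1 L₀ e^(−k_1 t) = k_r D. Substituting D(t) from the Streeter–Phelps equation and solving for t gives
t_c = ln[(k_r/k_1)(1 − D₀(k_r−k_1)/(k_1 L₀))] / (k_r−k_1).
Here k_r−k_1 = 1.589 d⁻¹ and 1 − D₀(k_r−k_1)/(k_1 L₀) = 1 − 2.45×1.589/(0.261×46.1) = 0.6764, so
t_c = ln(7.088 × 0.6764) / 1.589 = 1.568 / 1.589 = 0.9865 d.
L(t_c) = L₀ e^(−k_1 t_c) = 46.1 × 0.7730 = 35.64 mg/L, and at the critical point k_r D_c = k_1 L, so D_c = (0.261/1.85) × 35.64 = 5.027 mg/L.
Minimum DO = C_s − D_c = 11.2 − 5.027 = 6.173 mg/L.

t_c ≈ 0.986 d; D_c ≈ 5.03 mg/L; min DO ≈ 6.17 mg/L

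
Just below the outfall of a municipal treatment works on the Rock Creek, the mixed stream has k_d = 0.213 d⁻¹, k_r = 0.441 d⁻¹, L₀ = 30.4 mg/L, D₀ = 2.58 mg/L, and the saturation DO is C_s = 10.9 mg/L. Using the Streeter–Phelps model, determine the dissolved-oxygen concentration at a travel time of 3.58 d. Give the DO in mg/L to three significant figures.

DO ≈ 2.98 mg/L

k_d L₀/(k_r−k_d) = 0.213×30.4/(0.441−0.213) = 6.475/0.2280 = 28.40 mg/L.
e^(−k_d t) = e^(−0.213×3.580) = 0.4665; e^(−k_r t) = e^(−0.441×3.580) = 0.2062.
D = 28.40 × (0.4665 − 0.2062) + 2.58 × 0.2062 = 7.391 + 0.5321 = 7.923 mg/L.
DO = C_s − D = 10.9 − 7.923 = 2.977 mg/L.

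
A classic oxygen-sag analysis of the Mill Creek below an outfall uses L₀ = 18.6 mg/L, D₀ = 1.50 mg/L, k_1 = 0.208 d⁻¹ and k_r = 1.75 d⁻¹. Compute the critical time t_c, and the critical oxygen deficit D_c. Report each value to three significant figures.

t_c ≈ 0.790 d; D_c ≈ 1.88 mg/L

At the critical point dD/dt = 0, so k_1 L₀ e^(−k_1 t) = k_r D. Substituting D(t) from the Streeter–Phelps equation and solving for t gives
t_c = ln[(k_r/k_1)(1 − D₀(k_r−k_1)/(k_1 L₀))] / (k_r−k_1).
Here k_r−k_1 = 1.542 d⁻¹ and 1 − D₀(k_r−k_1)/(k_1 L₀) = 1 − 1.50×1.542/(0.208×18.6) = 0.4021, so
t_c = ln(8.413 × 0.4021) / 1.542 = 1.219 / 1.542 = 0.7905 d.
L(t_c) = L₀ e^(−k_1 t_c) = 18.6 × 0.8484 = 15.78 mg/L, and at the critical point k_r D_c = k_1 L, so D_c = (0.208/1.75) × 15.78 = 1.876 mg/L.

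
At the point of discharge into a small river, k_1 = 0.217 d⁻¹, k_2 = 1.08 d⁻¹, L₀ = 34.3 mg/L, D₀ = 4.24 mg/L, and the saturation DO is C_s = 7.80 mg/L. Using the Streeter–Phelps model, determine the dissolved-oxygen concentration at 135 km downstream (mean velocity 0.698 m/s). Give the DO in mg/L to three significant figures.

Travel time t = x/v = 135 km / (0.698 m/s) = 135000 m / 0.698 m/s = 193400 s = 2.239 d.
k_1 L₀/(k_2−k_1) = 0.217×34.3/(1.08−0.217) = 7.443/0.8630 = 8.625 mg/L.
e^(−k_1 t) = e^(−0.217×2.239) = 0.6152; e^(−k_2 t) = e^(−1.08×2.239) = 0.08913.
D = 8.625 × (0.6152 − 0.08913) + 4.24 × 0.08913 = 4.537 + 0.3779 = 4.915 mg/L.
DO = C_s − D = 7.80 − 4.915 = 2.885 mg/L.

DO ≈ 2.88 mg/L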